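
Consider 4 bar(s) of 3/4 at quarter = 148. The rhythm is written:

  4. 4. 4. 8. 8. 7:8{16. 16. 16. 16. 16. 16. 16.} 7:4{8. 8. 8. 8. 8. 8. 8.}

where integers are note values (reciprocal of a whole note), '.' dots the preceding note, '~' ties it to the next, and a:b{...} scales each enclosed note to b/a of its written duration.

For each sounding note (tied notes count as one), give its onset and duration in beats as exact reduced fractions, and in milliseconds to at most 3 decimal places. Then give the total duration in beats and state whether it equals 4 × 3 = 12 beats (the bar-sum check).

1) 0.0ms=0b +608.108ms=3/2b
2) 608.108ms=3/2b +608.108ms=3/2b
3) 1216.216ms=3b +608.108ms=3/2b
4) 1824.324ms=9/2b +304.054ms=3/4b
5) 2128.378ms=21/4b +304.054ms=3/4b
6) 2432.432ms=6b +173.745ms=3/7b
7) 2606.178ms=45/7b +173.745ms=3/7b
8) 2779.923ms=48/7b +173.745ms=3/7b
9) 2953.668ms=51/7b +173.745ms=3/7b
10) 3127.413ms=54/7b +173.745ms=3/7b
11) 3301.158ms=57/7b +173.745ms=3/7b
12) 3474.903ms=60/7b +173.745ms=3/7b
13) 3648.649ms=9b +173.745ms=3/7b
14) 3822.394ms=66/7b +173.745ms=3/7b
15) 3996.139ms=69/7b +173.745ms=3/7b
16) 4169.884ms=72/7b +173.745ms=3/7b
17) 4343.629ms=75/7b +173.745ms=3/7b
18) 4517.375ms=78/7b +173.745ms=3/7b
19) 4691.12ms=81/7b +173.745ms=3/7b
Σ=12b of 12 (148bpm 3/4) — PASS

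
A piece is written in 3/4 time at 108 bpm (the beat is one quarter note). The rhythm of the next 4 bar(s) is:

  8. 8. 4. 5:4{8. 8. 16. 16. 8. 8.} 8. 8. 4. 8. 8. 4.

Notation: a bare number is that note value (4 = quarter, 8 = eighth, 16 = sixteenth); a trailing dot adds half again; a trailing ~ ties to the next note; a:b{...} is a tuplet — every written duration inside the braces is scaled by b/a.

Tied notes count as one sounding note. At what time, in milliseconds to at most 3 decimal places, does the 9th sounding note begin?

1. 0.0ms @ 0 + 416.667ms (3/4)
2. 416.667ms @ 3/4 + 416.667ms (3/4)
3. 833.333ms @ 3/2 + 833.333ms (3/2)
4. 1666.667ms @ 3 + 333.333ms (3/5)
5. 2000.0ms @ 18/5 + 333.333ms (3/5)
6. 2333.333ms @ 21/5 + 166.667ms (3/10)
7. 2500.0ms @ 9/2 + 166.667ms (3/10)
8. 2666.667ms @ 24/5 + 333.333ms (3/5)
9. 3000.0ms @ 27/5 + 333.333ms (3/5)
10. 3333.333ms @ 6 + 416.667ms (3/4)
11. 3750.0ms @ 27/4 + 416.667ms (3/4)
12. 4166.667ms @ 15/2 + 833.333ms (3/2)
13. 5000.0ms @ 9 + 416.667ms (3/4)
14. 5416.667ms @ 39/4 + 416.667ms (3/4)
15. 5833.333ms @ 21/2 + 833.333ms (3/2)

note 9 onset = 27/5b = 3000.0ms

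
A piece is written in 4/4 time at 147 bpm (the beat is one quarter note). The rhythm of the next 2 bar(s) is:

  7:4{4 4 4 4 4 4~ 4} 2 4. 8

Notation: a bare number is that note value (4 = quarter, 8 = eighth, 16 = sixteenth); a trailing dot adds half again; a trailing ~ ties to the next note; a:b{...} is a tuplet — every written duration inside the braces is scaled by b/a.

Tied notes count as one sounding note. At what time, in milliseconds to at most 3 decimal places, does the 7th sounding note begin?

1. 0.0ms @ 0 + 233.236ms (4/7)
2. 233.236ms @ 4/7 + 233.236ms (4/7)
3. 466.472ms @ 8/7 + 233.236ms (4/7)
4. 699.708ms @ 12/7 + 233.236ms (4/7)
5. 932.945ms @ 16/7 + 233.236ms (4/7)
6. 1166.181ms @ 20/7 + 466.472ms (8/7)
7. 1632.653ms @ 4 + 816.327ms (2)
8. 2448.98ms @ 6 + 612.245ms (3/2)
9. 3061.224ms @ 15/2 + 204.082ms (1/2)

note 7 onset = 4b = 1632.653ms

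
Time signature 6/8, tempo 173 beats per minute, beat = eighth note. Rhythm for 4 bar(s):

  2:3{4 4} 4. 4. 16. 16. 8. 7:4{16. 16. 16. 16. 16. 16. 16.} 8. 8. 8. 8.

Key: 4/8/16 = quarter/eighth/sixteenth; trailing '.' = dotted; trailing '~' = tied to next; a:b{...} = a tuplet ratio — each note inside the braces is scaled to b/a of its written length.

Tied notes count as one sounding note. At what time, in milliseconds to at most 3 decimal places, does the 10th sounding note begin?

1. 0.0ms @ 0 + 1040.462ms (3)
2. 1040.462ms @ 3 + 1040.462ms (3)
3. 2080.925ms @ 6 + 1040.462ms (3)
4. 3121.387ms @ 9 + 1040.462ms (3)
5. 4161.85ms @ 12 + 260.116ms (3/4)
6. 4421.965ms @ 51/4 + 260.116ms (3/4)
7. 4682.081ms @ 27/2 + 520.231ms (3/2)
8. 5202.312ms @ 15 + 148.637ms (3/7)
9. 5350.95ms @ 108/7 + 148.637ms (3/7)
10. 5499.587ms @ 111/7 + 148.637ms (3/7)
11. 5648.225ms @ 114/7 + 148.637ms (3/7)
12. 5796.862ms @ 117/7 + 148.637ms (3/7)
13. 5945.5ms @ 120/7 + 148.637ms (3/7)
14. 6094.137ms @ 123/7 + 148.637ms (3/7)
15. 6242.775ms @ 18 + 520.231ms (3/2)
16. 6763.006ms @ 39/2 + 520.231ms (3/2)
17. 7283.237ms @ 21 + 520.231ms (3/2)
18. 7803.468ms @ 45/2 + 520.231ms (3/2)

note 10 onset = 111/7b = 5499.587ms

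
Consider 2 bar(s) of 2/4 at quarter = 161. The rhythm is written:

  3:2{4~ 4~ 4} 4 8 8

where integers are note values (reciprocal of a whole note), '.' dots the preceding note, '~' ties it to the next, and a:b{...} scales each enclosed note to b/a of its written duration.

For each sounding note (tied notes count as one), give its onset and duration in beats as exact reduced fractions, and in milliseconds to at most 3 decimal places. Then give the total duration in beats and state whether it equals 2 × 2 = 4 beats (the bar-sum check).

1) 0.0ms=0b +745.342ms=2b
2) 745.342ms=2b +372.671ms=1b
3) 1118.012ms=3b +186.335ms=1/2b
4) 1304.348ms=7/2b +186.335ms=1/2b
Σ=4b of 4 (161bpm 2/4) — PASS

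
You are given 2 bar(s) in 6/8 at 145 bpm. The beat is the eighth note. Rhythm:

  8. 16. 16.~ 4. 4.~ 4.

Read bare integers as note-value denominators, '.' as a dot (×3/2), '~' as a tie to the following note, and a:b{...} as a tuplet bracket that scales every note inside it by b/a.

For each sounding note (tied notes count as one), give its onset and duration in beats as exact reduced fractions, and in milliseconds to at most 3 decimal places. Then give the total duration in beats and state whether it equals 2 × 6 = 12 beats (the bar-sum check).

1) 0.0ms=0b +620.69ms=3/2b
2) 620.69ms=3/2b +310.345ms=3/4b
3) 931.034ms=9/4b +1551.724ms=15/4b
4) 2482.759ms=6b +2482.759ms=6b
Σ=12b of 12 (145bpm 6/8) — PASS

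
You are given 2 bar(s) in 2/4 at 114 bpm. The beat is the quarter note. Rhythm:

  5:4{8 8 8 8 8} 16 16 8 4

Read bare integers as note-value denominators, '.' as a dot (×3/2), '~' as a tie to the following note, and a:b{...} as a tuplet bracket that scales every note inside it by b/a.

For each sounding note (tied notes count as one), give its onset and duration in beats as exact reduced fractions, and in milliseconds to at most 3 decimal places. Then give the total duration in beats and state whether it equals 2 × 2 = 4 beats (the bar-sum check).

1) 0.0ms=0b +210.526ms=2/5b
2) 210.526ms=2/5b +210.526ms=2/5b
3) 421.053ms=4/5b +210.526ms=2/5b
4) 631.579ms=6/5b +210.526ms=2/5b
5) 842.105ms=8/5b +210.526ms=2/5b
6) 1052.632ms=2b +131.579ms=1/4b
7) 1184.211ms=9/4b +131.579ms=1/4b
8) 1315.789ms=5/2b +263.158ms=1/2b
9) 1578.947ms=3b +526.316ms=1b
Σ=4b of 4 (114bpm 2/4) — PASS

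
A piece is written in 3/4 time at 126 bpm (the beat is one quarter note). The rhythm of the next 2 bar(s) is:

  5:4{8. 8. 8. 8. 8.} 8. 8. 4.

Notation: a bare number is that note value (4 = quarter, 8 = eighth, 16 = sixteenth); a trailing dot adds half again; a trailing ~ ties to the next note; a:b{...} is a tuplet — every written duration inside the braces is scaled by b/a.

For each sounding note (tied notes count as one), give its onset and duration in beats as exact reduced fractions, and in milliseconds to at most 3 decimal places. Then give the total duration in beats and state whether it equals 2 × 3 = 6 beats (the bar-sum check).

1) 0.0ms=0b +285.714ms=3/5b
2) 285.714ms=3/5b +285.714ms=3/5b
3) 571.429ms=6/5b +285.714ms=3/5b
4) 857.143ms=9/5b +285.714ms=3/5b
5) 1142.857ms=12/5b +285.714ms=3/5b
6) 1428.571ms=3b +357.143ms=3/4b
7) 1785.714ms=15/4b +357.143ms=3/4b
8) 2142.857ms=9/2b +714.286ms=3/2b
Σ=6b of 6 (126bpm 3/4) — PASS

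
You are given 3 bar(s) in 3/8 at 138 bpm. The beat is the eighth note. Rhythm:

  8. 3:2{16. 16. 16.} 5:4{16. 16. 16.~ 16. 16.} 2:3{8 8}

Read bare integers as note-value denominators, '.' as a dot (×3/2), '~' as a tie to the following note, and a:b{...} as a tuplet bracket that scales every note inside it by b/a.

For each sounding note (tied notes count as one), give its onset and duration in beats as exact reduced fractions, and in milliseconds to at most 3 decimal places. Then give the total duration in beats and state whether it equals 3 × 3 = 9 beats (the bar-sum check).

1) 0.0ms=0b +652.174ms=3/2b
2) 652.174ms=3/2b +217.391ms=1/2b
3) 869.565ms=2b +217.391ms=1/2b
4) 1086.957ms=5/2b +217.391ms=1/2b
5) 1304.348ms=3b +260.87ms=3/5b
6) 1565.217ms=18/5b +260.87ms=3/5b
7) 1826.087ms=21/5b +521.739ms=6/5b
8) 2347.826ms=27/5b +260.87ms=3/5b
9) 2608.696ms=6b +652.174ms=3/2b
10) 3260.87ms=15/2b +652.174ms=3/2b
Σ=9b of 9 (138bpm 3/8) — PASS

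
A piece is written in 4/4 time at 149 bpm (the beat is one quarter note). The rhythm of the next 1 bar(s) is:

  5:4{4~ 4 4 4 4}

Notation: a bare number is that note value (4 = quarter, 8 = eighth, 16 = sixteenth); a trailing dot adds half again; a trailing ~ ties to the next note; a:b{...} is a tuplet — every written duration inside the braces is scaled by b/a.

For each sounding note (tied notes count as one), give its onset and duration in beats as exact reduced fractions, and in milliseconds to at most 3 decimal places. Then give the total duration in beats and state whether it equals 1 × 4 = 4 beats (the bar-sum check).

1) 0.0ms=0b +644.295ms=8/5b
2) 644.295ms=8/5b +322.148ms=4/5b
3) 966.443ms=12/5b +322.148ms=4/5b
4) 1288.591ms=16/5b +322.148ms=4/5b
Σ=4b of 4 (149bpm 4/4) — PASS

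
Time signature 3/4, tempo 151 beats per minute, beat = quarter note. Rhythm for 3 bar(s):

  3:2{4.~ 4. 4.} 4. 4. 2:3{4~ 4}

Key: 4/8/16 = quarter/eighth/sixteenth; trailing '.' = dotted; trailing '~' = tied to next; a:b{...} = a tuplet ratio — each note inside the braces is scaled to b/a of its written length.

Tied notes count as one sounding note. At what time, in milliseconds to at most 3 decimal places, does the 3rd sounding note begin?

1. 0.0ms @ 0 + 794.702ms (2)
2. 794.702ms @ 2 + 397.351ms (1)
3. 1192.053ms @ 3 + 596.026ms (3/2)
4. 1788.079ms @ 9/2 + 596.026ms (3/2)
5. 2384.106ms @ 6 + 1192.053ms (3)

note 3 onset = 3b = 1192.053ms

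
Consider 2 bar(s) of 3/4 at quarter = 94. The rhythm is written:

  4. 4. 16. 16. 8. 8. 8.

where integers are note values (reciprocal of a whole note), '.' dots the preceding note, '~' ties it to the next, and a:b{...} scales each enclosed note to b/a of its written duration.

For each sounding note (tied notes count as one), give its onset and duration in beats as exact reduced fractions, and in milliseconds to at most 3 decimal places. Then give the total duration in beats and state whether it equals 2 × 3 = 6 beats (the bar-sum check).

1) 0.0ms=0b +957.447ms=3/2b
2) 957.447ms=3/2b +957.447ms=3/2b
3) 1914.894ms=3b +239.362ms=3/8b
4) 2154.255ms=27/8b +239.362ms=3/8b
5) 2393.617ms=15/4b +478.723ms=3/4b
6) 2872.34ms=9/2b +478.723ms=3/4b
7) 3351.064ms=21/4b +478.723ms=3/4b
Σ=6b of 6 (94bpm 3/4) — PASS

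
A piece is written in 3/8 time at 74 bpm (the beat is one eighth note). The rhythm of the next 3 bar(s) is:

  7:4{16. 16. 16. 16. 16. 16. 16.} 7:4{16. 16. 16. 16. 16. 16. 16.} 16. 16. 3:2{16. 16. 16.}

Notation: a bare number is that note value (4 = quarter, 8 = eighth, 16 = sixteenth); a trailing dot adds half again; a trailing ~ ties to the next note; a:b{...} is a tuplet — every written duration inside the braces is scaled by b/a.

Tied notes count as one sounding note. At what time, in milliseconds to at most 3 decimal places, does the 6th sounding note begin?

note 6 onset = 15/7b = 1737.452ms

1. 0.0ms @ 0 + 347.49ms (3/7)
2. 347.49ms @ 3/7 + 347.49ms (3/7)
3. 694.981ms @ 6/7 + 347.49ms (3/7)
4. 1042.471ms @ 9/7 + 347.49ms (3/7)
5. 1389.961ms @ 12/7 + 347.49ms (3/7)
6. 1737.452ms @ 15/7 + 347.49ms (3/7)
7. 2084.942ms @ 18/7 + 347.49ms (3/7)
8. 2432.432ms @ 3 + 347.49ms (3/7)
9. 2779.923ms @ 24/7 + 347.49ms (3/7)
10. 3127.413ms @ 27/7 + 347.49ms (3/7)
11. 3474.903ms @ 30/7 + 347.49ms (3/7)
12. 3822.394ms @ 33/7 + 347.49ms (3/7)
13. 4169.884ms @ 36/7 + 347.49ms (3/7)
14. 4517.375ms @ 39/7 + 347.49ms (3/7)
15. 4864.865ms @ 6 + 608.108ms (3/4)
16. 5472.973ms @ 27/4 + 608.108ms (3/4)
17. 6081.081ms @ 15/2 + 405.405ms (1/2)
18. 6486.486ms @ 8 + 405.405ms (1/2)
19. 6891.892ms @ 17/2 + 405.405ms (1/2)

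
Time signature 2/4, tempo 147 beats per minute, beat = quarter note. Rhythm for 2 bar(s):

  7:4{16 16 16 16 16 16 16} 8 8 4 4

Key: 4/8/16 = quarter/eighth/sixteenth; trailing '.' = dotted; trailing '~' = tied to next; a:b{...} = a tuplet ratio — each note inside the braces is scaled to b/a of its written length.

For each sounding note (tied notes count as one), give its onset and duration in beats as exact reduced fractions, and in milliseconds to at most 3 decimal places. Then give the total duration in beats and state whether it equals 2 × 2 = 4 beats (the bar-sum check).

1) 0.0ms=0b +58.309ms=1/7b
2) 58.309ms=1/7b +58.309ms=1/7b
3) 116.618ms=2/7b +58.309ms=1/7b
4) 174.927ms=3/7b +58.309ms=1/7b
5) 233.236ms=4/7b +58.309ms=1/7b
6) 291.545ms=5/7b +58.309ms=1/7b
7) 349.854ms=6/7b +58.309ms=1/7b
8) 408.163ms=1b +204.082ms=1/2b
9) 612.245ms=3/2b +204.082ms=1/2b
10) 816.327ms=2b +408.163ms=1b
11) 1224.49ms=3b +408.163ms=1b
Σ=4b of 4 (147bpm 2/4) — PASS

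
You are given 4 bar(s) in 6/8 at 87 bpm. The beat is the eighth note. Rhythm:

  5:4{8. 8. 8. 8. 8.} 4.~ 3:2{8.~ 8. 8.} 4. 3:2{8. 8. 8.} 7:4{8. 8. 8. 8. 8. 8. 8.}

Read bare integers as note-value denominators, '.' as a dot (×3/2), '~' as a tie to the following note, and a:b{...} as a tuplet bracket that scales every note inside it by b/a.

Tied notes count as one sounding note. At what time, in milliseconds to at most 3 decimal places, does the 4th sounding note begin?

note 4 onset = 18/5b = 2482.759ms

1. 0.0ms @ 0 + 827.586ms (6/5)
2. 827.586ms @ 6/5 + 827.586ms (6/5)
3. 1655.172ms @ 12/5 + 827.586ms (6/5)
4. 2482.759ms @ 18/5 + 827.586ms (6/5)
5. 3310.345ms @ 24/5 + 827.586ms (6/5)
6. 4137.931ms @ 6 + 3448.276ms (5)
7. 7586.207ms @ 11 + 689.655ms (1)
8. 8275.862ms @ 12 + 2068.966ms (3)
9. 10344.828ms @ 15 + 689.655ms (1)
10. 11034.483ms @ 16 + 689.655ms (1)
11. 11724.138ms @ 17 + 689.655ms (1)
12. 12413.793ms @ 18 + 591.133ms (6/7)
13. 13004.926ms @ 132/7 + 591.133ms (6/7)
14. 13596.059ms @ 138/7 + 591.133ms (6/7)
15. 14187.192ms @ 144/7 + 591.133ms (6/7)
16. 14778.325ms @ 150/7 + 591.133ms (6/7)
17. 15369.458ms @ 156/7 + 591.133ms (6/7)
18. 15960.591ms @ 162/7 + 591.133ms (6/7)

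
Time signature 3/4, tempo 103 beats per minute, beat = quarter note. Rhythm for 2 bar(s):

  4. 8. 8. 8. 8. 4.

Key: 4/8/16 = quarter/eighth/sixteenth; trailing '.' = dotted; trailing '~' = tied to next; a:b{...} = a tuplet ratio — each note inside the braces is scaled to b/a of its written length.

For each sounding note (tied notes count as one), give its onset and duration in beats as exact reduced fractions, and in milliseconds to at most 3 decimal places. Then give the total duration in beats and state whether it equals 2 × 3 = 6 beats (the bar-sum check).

1) 0.0ms=0b +873.786ms=3/2b
2) 873.786ms=3/2b +436.893ms=3/4b
3) 1310.68ms=9/4b +436.893ms=3/4b
4) 1747.573ms=3b +436.893ms=3/4b
5) 2184.466ms=15/4b +436.893ms=3/4b
6) 2621.359ms=9/2b +873.786ms=3/2b
Σ=6b of 6 (103bpm 3/4) — PASS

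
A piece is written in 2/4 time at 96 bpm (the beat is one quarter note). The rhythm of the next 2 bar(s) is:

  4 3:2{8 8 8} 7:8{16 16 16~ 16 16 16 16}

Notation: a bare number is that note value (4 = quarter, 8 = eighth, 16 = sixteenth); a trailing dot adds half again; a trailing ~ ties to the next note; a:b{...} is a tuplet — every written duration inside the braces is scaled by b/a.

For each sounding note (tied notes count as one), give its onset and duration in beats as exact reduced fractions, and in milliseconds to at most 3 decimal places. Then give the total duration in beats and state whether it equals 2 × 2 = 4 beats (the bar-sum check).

1) 0.0ms=0b +625.0ms=1b
2) 625.0ms=1b +208.333ms=1/3b
3) 833.333ms=4/3b +208.333ms=1/3b
4) 1041.667ms=5/3b +208.333ms=1/3b
5) 1250.0ms=2b +178.571ms=2/7b
6) 1428.571ms=16/7b +178.571ms=2/7b
7) 1607.143ms=18/7b +357.143ms=4/7b
8) 1964.286ms=22/7b +178.571ms=2/7b
9) 2142.857ms=24/7b +178.571ms=2/7b
10) 2321.429ms=26/7b +178.571ms=2/7b
Σ=4b of 4 (96bpm 2/4) — PASS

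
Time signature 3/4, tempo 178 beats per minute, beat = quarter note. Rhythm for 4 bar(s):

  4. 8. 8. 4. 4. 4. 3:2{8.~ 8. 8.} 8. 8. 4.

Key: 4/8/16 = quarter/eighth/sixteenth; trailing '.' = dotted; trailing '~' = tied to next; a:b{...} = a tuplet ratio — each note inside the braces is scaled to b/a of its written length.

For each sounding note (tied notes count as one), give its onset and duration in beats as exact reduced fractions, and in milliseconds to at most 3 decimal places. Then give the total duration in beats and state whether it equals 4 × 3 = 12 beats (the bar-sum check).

1) 0.0ms=0b +505.618ms=3/2b
2) 505.618ms=3/2b +252.809ms=3/4b
3) 758.427ms=9/4b +252.809ms=3/4b
4) 1011.236ms=3b +505.618ms=3/2b
5) 1516.854ms=9/2b +505.618ms=3/2b
6) 2022.472ms=6b +505.618ms=3/2b
7) 2528.09ms=15/2b +337.079ms=1b
8) 2865.169ms=17/2b +168.539ms=1/2b
9) 3033.708ms=9b +252.809ms=3/4b
10) 3286.517ms=39/4b +252.809ms=3/4b
11) 3539.326ms=21/2b +505.618ms=3/2b
Σ=12b of 12 (178bpm 3/4) — PASS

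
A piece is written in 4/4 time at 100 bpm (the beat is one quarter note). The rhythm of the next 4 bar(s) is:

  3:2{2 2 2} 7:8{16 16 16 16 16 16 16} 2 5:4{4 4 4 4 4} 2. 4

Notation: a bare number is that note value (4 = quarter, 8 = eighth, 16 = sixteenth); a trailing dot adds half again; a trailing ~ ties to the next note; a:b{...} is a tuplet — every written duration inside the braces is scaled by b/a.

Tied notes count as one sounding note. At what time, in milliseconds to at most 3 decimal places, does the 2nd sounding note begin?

note 2 onset = 4/3b = 800.0ms

1. 0.0ms @ 0 + 800.0ms (4/3)
2. 800.0ms @ 4/3 + 800.0ms (4/3)
3. 1600.0ms @ 8/3 + 800.0ms (4/3)
4. 2400.0ms @ 4 + 171.429ms (2/7)
5. 2571.429ms @ 30/7 + 171.429ms (2/7)
6. 2742.857ms @ 32/7 + 171.429ms (2/7)
7. 2914.286ms @ 34/7 + 171.429ms (2/7)
8. 3085.714ms @ 36/7 + 171.429ms (2/7)
9. 3257.143ms @ 38/7 + 171.429ms (2/7)
10. 3428.571ms @ 40/7 + 171.429ms (2/7)
11. 3600.0ms @ 6 + 1200.0ms (2)
12. 4800.0ms @ 8 + 480.0ms (4/5)
13. 5280.0ms @ 44/5 + 480.0ms (4/5)
14. 5760.0ms @ 48/5 + 480.0ms (4/5)
15. 6240.0ms @ 52/5 + 480.0ms (4/5)
16. 6720.0ms @ 56/5 + 480.0ms (4/5)
17. 7200.0ms @ 12 + 1800.0ms (3)
18. 9000.0ms @ 15 + 600.0ms (1)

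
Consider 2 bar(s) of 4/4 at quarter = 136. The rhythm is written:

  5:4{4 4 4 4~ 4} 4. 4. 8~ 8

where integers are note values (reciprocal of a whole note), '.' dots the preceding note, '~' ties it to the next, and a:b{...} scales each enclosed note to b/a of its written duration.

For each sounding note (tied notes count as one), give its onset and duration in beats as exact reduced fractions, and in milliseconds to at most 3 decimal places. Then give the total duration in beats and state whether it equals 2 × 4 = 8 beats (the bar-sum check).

1) 0.0ms=0b +352.941ms=4/5b
2) 352.941ms=4/5b +352.941ms=4/5b
3) 705.882ms=8/5b +352.941ms=4/5b
4) 1058.824ms=12/5b +705.882ms=8/5b
5) 1764.706ms=4b +661.765ms=3/2b
6) 2426.471ms=11/2b +661.765ms=3/2b
7) 3088.235ms=7b +441.176ms=1b
Σ=8b of 8 (136bpm 4/4) — PASS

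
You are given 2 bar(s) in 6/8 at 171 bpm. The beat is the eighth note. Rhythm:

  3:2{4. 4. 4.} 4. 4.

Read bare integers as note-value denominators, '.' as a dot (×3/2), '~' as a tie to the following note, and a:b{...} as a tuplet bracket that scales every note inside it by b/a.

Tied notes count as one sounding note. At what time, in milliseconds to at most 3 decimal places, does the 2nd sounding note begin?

1. 0.0ms @ 0 + 701.754ms (2)
2. 701.754ms @ 2 + 701.754ms (2)
3. 1403.509ms @ 4 + 701.754ms (2)
4. 2105.263ms @ 6 + 1052.632ms (3)
5. 3157.895ms @ 9 + 1052.632ms (3)

note 2 onset = 2b = 701.754ms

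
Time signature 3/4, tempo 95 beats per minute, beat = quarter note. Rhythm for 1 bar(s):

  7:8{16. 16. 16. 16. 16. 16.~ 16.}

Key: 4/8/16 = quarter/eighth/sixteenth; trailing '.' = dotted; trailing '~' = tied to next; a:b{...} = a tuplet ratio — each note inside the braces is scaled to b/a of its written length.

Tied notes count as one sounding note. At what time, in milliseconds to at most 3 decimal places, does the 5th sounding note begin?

note 5 onset = 12/7b = 1082.707ms

1. 0.0ms @ 0 + 270.677ms (3/7)
2. 270.677ms @ 3/7 + 270.677ms (3/7)
3. 541.353ms @ 6/7 + 270.677ms (3/7)
4. 812.03ms @ 9/7 + 270.677ms (3/7)
5. 1082.707ms @ 12/7 + 270.677ms (3/7)
6. 1353.383ms @ 15/7 + 541.353ms (6/7)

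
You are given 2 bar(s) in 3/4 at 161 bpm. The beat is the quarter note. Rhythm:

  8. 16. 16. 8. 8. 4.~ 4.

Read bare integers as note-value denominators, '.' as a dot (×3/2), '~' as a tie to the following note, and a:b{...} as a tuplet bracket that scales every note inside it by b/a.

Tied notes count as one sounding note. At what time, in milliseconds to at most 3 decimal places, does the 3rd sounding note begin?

note 3 onset = 9/8b = 419.255ms

1. 0.0ms @ 0 + 279.503ms (3/4)
2. 279.503ms @ 3/4 + 139.752ms (3/8)
3. 419.255ms @ 9/8 + 139.752ms (3/8)
4. 559.006ms @ 3/2 + 279.503ms (3/4)
5. 838.509ms @ 9/4 + 279.503ms (3/4)
6. 1118.012ms @ 3 + 1118.012ms (3)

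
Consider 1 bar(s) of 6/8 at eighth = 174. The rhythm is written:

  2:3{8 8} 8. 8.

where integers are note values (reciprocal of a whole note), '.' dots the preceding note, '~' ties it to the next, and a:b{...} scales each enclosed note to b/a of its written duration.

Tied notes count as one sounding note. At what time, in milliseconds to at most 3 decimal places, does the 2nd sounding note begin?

1. 0.0ms @ 0 + 517.241ms (3/2)
2. 517.241ms @ 3/2 + 517.241ms (3/2)
3. 1034.483ms @ 3 + 517.241ms (3/2)
4. 1551.724ms @ 9/2 + 517.241ms (3/2)

note 2 onset = 3/2b = 517.241ms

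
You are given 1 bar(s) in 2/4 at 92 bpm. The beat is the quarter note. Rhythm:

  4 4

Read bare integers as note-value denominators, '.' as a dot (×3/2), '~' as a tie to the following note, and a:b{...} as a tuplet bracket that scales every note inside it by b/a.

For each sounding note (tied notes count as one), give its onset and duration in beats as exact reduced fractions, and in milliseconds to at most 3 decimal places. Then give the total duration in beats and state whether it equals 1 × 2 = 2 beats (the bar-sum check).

1) 0.0ms=0b +652.174ms=1b
2) 652.174ms=1b +652.174ms=1b
Σ=2b of 2 (92bpm 2/4) — PASS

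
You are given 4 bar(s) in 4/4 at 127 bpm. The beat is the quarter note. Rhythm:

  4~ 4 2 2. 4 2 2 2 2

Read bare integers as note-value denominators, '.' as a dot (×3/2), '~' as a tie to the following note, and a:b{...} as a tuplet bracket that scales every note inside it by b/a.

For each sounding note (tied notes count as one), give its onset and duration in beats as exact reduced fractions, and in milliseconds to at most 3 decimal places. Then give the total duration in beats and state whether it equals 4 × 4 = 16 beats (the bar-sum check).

1) 0.0ms=0b +944.882ms=2b
2) 944.882ms=2b +944.882ms=2b
3) 1889.764ms=4b +1417.323ms=3b
4) 3307.087ms=7b +472.441ms=1b
5) 3779.528ms=8b +944.882ms=2b
6) 4724.409ms=10b +944.882ms=2b
7) 5669.291ms=12b +944.882ms=2b
8) 6614.173ms=14b +944.882ms=2b
Σ=16b of 16 (127bpm 4/4) — PASS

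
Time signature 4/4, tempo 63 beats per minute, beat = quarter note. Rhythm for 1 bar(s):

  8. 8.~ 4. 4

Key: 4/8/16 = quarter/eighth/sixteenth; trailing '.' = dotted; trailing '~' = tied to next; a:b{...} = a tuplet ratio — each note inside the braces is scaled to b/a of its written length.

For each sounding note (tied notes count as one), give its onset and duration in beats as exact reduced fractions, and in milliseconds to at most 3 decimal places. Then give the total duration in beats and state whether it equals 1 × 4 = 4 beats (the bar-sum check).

1) 0.0ms=0b +714.286ms=3/4b
2) 714.286ms=3/4b +2142.857ms=9/4b
3) 2857.143ms=3b +952.381ms=1b
Σ=4b of 4 (63bpm 4/4) — PASS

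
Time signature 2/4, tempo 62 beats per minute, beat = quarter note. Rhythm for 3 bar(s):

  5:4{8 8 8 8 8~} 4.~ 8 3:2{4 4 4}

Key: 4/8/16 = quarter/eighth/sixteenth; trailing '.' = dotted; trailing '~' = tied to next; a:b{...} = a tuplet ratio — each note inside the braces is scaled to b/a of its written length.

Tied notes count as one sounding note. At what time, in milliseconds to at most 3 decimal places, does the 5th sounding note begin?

note 5 onset = 8/5b = 1548.387ms

1. 0.0ms @ 0 + 387.097ms (2/5)
2. 387.097ms @ 2/5 + 387.097ms (2/5)
3. 774.194ms @ 4/5 + 387.097ms (2/5)
4. 1161.29ms @ 6/5 + 387.097ms (2/5)
5. 1548.387ms @ 8/5 + 2322.581ms (12/5)
6. 3870.968ms @ 4 + 645.161ms (2/3)
7. 4516.129ms @ 14/3 + 645.161ms (2/3)
8. 5161.29ms @ 16/3 + 645.161ms (2/3)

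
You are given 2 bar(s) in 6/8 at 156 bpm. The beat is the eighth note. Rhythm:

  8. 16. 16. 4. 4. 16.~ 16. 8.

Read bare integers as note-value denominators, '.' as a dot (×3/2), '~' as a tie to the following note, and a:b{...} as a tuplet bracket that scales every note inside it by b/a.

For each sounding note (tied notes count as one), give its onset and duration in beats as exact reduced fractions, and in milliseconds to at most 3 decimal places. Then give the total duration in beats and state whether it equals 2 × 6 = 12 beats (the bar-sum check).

1) 0.0ms=0b +576.923ms=3/2b
2) 576.923ms=3/2b +288.462ms=3/4b
3) 865.385ms=9/4b +288.462ms=3/4b
4) 1153.846ms=3b +1153.846ms=3b
5) 2307.692ms=6b +1153.846ms=3b
6) 3461.538ms=9b +576.923ms=3/2b
7) 4038.462ms=21/2b +576.923ms=3/2b
Σ=12b of 12 (156bpm 6/8) — PASS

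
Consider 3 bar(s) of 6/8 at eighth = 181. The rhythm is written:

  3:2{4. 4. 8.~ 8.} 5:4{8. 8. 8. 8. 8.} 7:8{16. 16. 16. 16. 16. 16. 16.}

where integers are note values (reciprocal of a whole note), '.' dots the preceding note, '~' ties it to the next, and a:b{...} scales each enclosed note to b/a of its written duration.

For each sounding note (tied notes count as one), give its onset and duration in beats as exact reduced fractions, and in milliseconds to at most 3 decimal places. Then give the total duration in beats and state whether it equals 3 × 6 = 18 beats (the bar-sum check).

1) 0.0ms=0b +662.983ms=2b
2) 662.983ms=2b +662.983ms=2b
3) 1325.967ms=4b +662.983ms=2b
4) 1988.95ms=6b +397.79ms=6/5b
5) 2386.74ms=36/5b +397.79ms=6/5b
6) 2784.53ms=42/5b +397.79ms=6/5b
7) 3182.32ms=48/5b +397.79ms=6/5b
8) 3580.11ms=54/5b +397.79ms=6/5b
9) 3977.901ms=12b +284.136ms=6/7b
10) 4262.036ms=90/7b +284.136ms=6/7b
11) 4546.172ms=96/7b +284.136ms=6/7b
12) 4830.308ms=102/7b +284.136ms=6/7b
13) 5114.444ms=108/7b +284.136ms=6/7b
14) 5398.579ms=114/7b +284.136ms=6/7b
15) 5682.715ms=120/7b +284.136ms=6/7b
Σ=18b of 18 (181bpm 6/8) — PASS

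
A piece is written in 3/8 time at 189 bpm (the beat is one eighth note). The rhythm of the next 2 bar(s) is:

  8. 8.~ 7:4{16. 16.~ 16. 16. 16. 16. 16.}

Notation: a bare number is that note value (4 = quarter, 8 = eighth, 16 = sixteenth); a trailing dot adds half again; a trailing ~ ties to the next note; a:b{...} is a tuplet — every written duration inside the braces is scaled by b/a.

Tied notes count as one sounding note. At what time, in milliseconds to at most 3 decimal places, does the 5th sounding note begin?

note 5 onset = 33/7b = 1496.599ms

1. 0.0ms @ 0 + 476.19ms (3/2)
2. 476.19ms @ 3/2 + 612.245ms (27/14)
3. 1088.435ms @ 24/7 + 272.109ms (6/7)
4. 1360.544ms @ 30/7 + 136.054ms (3/7)
5. 1496.599ms @ 33/7 + 136.054ms (3/7)
6. 1632.653ms @ 36/7 + 136.054ms (3/7)
7. 1768.707ms @ 39/7 + 136.054ms (3/7)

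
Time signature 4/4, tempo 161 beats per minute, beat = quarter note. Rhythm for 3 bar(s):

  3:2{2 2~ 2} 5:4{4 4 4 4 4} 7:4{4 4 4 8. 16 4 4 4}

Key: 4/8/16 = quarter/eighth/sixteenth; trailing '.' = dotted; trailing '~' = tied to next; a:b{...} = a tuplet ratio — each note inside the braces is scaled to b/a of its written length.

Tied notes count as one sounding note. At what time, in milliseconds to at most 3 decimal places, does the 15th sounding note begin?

1. 0.0ms @ 0 + 496.894ms (4/3)
2. 496.894ms @ 4/3 + 993.789ms (8/3)
3. 1490.683ms @ 4 + 298.137ms (4/5)
4. 1788.82ms @ 24/5 + 298.137ms (4/5)
5. 2086.957ms @ 28/5 + 298.137ms (4/5)
6. 2385.093ms @ 32/5 + 298.137ms (4/5)
7. 2683.23ms @ 36/5 + 298.137ms (4/5)
8. 2981.366ms @ 8 + 212.955ms (4/7)
9. 3194.321ms @ 60/7 + 212.955ms (4/7)
10. 3407.276ms @ 64/7 + 212.955ms (4/7)
11. 3620.231ms @ 68/7 + 159.716ms (3/7)
12. 3779.947ms @ 71/7 + 53.239ms (1/7)
13. 3833.185ms @ 72/7 + 212.955ms (4/7)
14. 4046.14ms @ 76/7 + 212.955ms (4/7)
15. 4259.095ms @ 80/7 + 212.955ms (4/7)

note 15 onset = 80/7b = 4259.095ms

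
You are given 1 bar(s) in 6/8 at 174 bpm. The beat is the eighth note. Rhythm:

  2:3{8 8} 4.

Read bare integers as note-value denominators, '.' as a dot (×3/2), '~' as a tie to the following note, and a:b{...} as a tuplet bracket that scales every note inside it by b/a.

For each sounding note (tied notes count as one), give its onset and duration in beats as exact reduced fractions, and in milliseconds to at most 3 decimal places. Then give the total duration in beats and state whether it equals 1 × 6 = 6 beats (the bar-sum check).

1) 0.0ms=0b +517.241ms=3/2b
2) 517.241ms=3/2b +517.241ms=3/2b
3) 1034.483ms=3b +1034.483ms=3b
Σ=6b of 6 (174bpm 6/8) — PASS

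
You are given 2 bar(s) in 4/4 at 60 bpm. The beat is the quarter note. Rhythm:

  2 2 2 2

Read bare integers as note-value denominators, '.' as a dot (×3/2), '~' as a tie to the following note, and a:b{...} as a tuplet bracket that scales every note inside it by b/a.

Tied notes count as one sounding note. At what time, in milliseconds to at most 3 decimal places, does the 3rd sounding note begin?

note 3 onset = 4b = 4000.0ms

1. 0.0ms @ 0 + 2000.0ms (2)
2. 2000.0ms @ 2 + 2000.0ms (2)
3. 4000.0ms @ 4 + 2000.0ms (2)
4. 6000.0ms @ 6 + 2000.0ms (2)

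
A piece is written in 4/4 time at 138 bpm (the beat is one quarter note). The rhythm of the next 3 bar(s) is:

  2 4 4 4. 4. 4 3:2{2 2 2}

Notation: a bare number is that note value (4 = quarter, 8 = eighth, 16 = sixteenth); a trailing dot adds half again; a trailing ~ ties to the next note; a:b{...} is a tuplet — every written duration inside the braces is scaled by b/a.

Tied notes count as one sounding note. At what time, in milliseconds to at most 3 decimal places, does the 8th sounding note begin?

note 8 onset = 28/3b = 4057.971ms

1. 0.0ms @ 0 + 869.565ms (2)
2. 869.565ms @ 2 + 434.783ms (1)
3. 1304.348ms @ 3 + 434.783ms (1)
4. 1739.13ms @ 4 + 652.174ms (3/2)
5. 2391.304ms @ 11/2 + 652.174ms (3/2)
6. 3043.478ms @ 7 + 434.783ms (1)
7. 3478.261ms @ 8 + 579.71ms (4/3)
8. 4057.971ms @ 28/3 + 579.71ms (4/3)
9. 4637.681ms @ 32/3 + 579.71ms (4/3)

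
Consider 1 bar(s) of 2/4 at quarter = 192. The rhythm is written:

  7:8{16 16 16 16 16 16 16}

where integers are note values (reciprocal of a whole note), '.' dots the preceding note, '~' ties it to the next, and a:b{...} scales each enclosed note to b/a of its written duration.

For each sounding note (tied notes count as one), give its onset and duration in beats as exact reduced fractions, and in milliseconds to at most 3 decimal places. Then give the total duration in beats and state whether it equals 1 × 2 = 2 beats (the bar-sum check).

1) 0.0ms=0b +89.286ms=2/7b
2) 89.286ms=2/7b +89.286ms=2/7b
3) 178.571ms=4/7b +89.286ms=2/7b
4) 267.857ms=6/7b +89.286ms=2/7b
5) 357.143ms=8/7b +89.286ms=2/7b
6) 446.429ms=10/7b +89.286ms=2/7b
7) 535.714ms=12/7b +89.286ms=2/7b
Σ=2b of 2 (192bpm 2/4) — PASS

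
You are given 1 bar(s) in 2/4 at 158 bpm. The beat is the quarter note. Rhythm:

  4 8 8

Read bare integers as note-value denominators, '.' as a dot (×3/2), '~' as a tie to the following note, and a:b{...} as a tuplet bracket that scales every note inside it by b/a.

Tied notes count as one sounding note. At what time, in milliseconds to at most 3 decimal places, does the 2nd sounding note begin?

1. 0.0ms @ 0 + 379.747ms (1)
2. 379.747ms @ 1 + 189.873ms (1/2)
3. 569.62ms @ 3/2 + 189.873ms (1/2)

note 2 onset = 1b = 379.747ms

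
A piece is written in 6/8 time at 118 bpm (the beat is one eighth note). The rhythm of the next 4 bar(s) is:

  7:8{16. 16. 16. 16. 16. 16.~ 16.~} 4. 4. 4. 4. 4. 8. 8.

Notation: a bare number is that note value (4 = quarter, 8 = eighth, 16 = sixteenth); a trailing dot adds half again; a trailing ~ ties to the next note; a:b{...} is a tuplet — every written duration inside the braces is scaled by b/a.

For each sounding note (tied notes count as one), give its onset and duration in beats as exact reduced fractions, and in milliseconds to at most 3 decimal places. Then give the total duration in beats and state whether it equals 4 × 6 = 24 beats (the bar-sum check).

1) 0.0ms=0b +435.835ms=6/7b
2) 435.835ms=6/7b +435.835ms=6/7b
3) 871.671ms=12/7b +435.835ms=6/7b
4) 1307.506ms=18/7b +435.835ms=6/7b
5) 1743.341ms=24/7b +435.835ms=6/7b
6) 2179.177ms=30/7b +2397.094ms=33/7b
7) 4576.271ms=9b +1525.424ms=3b
8) 6101.695ms=12b +1525.424ms=3b
9) 7627.119ms=15b +1525.424ms=3b
10) 9152.542ms=18b +1525.424ms=3b
11) 10677.966ms=21b +762.712ms=3/2b
12) 11440.678ms=45/2b +762.712ms=3/2b
Σ=24b of 24 (118bpm 6/8) — PASS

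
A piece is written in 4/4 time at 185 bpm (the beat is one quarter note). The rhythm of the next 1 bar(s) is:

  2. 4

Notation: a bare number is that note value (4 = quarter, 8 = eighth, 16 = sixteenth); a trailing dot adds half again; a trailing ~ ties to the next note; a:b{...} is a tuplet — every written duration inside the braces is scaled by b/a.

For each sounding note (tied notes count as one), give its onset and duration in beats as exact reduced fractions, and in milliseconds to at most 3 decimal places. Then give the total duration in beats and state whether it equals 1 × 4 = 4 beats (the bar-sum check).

1) 0.0ms=0b +972.973ms=3b
2) 972.973ms=3b +324.324ms=1b
Σ=4b of 4 (185bpm 4/4) — PASS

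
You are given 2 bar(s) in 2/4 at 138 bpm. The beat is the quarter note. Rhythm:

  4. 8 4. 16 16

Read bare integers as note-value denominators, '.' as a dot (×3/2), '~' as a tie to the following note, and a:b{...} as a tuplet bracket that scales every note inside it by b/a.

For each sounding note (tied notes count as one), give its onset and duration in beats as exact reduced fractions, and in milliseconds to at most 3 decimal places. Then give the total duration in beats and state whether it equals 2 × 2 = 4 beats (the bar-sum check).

1) 0.0ms=0b +652.174ms=3/2b
2) 652.174ms=3/2b +217.391ms=1/2b
3) 869.565ms=2b +652.174ms=3/2b
4) 1521.739ms=7/2b +108.696ms=1/4b
5) 1630.435ms=15/4b +108.696ms=1/4b
Σ=4b of 4 (138bpm 2/4) — PASS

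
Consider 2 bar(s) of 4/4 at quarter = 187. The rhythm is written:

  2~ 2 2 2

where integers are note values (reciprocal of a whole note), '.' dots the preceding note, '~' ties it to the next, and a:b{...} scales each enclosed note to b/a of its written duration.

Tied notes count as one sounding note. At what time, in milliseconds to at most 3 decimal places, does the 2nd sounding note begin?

1. 0.0ms @ 0 + 1283.422ms (4)
2. 1283.422ms @ 4 + 641.711ms (2)
3. 1925.134ms @ 6 + 641.711ms (2)

note 2 onset = 4b = 1283.422ms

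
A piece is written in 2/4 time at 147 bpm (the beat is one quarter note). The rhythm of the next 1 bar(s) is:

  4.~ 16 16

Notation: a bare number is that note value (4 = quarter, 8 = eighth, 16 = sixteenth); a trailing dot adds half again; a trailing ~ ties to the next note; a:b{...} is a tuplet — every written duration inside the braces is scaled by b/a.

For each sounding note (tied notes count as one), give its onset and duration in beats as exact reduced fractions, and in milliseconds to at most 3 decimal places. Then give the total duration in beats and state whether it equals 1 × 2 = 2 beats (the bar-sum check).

1) 0.0ms=0b +714.286ms=7/4b
2) 714.286ms=7/4b +102.041ms=1/4b
Σ=2b of 2 (147bpm 2/4) — PASS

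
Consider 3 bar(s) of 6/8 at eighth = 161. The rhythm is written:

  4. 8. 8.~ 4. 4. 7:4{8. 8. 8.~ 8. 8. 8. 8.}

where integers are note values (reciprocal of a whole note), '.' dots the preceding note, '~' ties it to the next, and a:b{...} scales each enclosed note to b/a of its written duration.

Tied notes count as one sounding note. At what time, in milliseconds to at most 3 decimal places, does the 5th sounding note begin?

1. 0.0ms @ 0 + 1118.012ms (3)
2. 1118.012ms @ 3 + 559.006ms (3/2)
3. 1677.019ms @ 9/2 + 1677.019ms (9/2)
4. 3354.037ms @ 9 + 1118.012ms (3)
5. 4472.05ms @ 12 + 319.432ms (6/7)
6. 4791.482ms @ 90/7 + 319.432ms (6/7)
7. 5110.914ms @ 96/7 + 638.864ms (12/7)
8. 5749.778ms @ 108/7 + 319.432ms (6/7)
9. 6069.21ms @ 114/7 + 319.432ms (6/7)
10. 6388.642ms @ 120/7 + 319.432ms (6/7)

note 5 onset = 12b = 4472.05ms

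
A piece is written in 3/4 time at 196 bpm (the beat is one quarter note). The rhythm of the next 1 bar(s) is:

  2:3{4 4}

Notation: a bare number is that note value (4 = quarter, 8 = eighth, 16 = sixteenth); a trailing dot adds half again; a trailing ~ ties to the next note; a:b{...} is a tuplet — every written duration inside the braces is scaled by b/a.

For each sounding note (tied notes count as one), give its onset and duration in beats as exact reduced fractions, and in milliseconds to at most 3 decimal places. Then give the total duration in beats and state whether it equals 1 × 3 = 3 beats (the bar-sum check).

1) 0.0ms=0b +459.184ms=3/2b
2) 459.184ms=3/2b +459.184ms=3/2b
Σ=3b of 3 (196bpm 3/4) — PASS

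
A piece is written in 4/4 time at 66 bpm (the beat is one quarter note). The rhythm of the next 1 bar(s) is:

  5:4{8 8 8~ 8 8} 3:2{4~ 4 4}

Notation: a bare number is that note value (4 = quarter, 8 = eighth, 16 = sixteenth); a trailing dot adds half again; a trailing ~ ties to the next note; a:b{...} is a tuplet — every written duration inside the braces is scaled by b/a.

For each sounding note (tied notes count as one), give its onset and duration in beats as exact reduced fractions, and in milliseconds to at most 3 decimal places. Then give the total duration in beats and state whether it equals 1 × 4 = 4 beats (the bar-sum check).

1) 0.0ms=0b +363.636ms=2/5b
2) 363.636ms=2/5b +363.636ms=2/5b
3) 727.273ms=4/5b +727.273ms=4/5b
4) 1454.545ms=8/5b +363.636ms=2/5b
5) 1818.182ms=2b +1212.121ms=4/3b
6) 3030.303ms=10/3b +606.061ms=2/3b
Σ=4b of 4 (66bpm 4/4) — PASS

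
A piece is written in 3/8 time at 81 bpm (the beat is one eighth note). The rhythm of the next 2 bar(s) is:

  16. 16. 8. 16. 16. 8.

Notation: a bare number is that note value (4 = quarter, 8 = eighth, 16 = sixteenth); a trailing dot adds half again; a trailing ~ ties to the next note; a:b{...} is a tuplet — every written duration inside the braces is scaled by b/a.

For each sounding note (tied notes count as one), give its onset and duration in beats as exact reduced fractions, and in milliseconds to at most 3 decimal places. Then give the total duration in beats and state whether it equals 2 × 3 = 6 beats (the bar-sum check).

1) 0.0ms=0b +555.556ms=3/4b
2) 555.556ms=3/4b +555.556ms=3/4b
3) 1111.111ms=3/2b +1111.111ms=3/2b
4) 2222.222ms=3b +555.556ms=3/4b
5) 2777.778ms=15/4b +555.556ms=3/4b
6) 3333.333ms=9/2b +1111.111ms=3/2b
Σ=6b of 6 (81bpm 3/8) — PASS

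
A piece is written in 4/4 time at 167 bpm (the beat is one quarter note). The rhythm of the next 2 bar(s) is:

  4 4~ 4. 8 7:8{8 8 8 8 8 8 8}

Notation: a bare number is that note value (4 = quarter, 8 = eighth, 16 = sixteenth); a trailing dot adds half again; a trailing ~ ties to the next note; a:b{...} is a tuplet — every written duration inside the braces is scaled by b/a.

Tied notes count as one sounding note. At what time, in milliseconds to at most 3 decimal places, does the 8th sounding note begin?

note 8 onset = 44/7b = 2258.34ms

1. 0.0ms @ 0 + 359.281ms (1)
2. 359.281ms @ 1 + 898.204ms (5/2)
3. 1257.485ms @ 7/2 + 179.641ms (1/2)
4. 1437.126ms @ 4 + 205.304ms (4/7)
5. 1642.429ms @ 32/7 + 205.304ms (4/7)
6. 1847.733ms @ 36/7 + 205.304ms (4/7)
7. 2053.037ms @ 40/7 + 205.304ms (4/7)
8. 2258.34ms @ 44/7 + 205.304ms (4/7)
9. 2463.644ms @ 48/7 + 205.304ms (4/7)
10. 2668.948ms @ 52/7 + 205.304ms (4/7)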